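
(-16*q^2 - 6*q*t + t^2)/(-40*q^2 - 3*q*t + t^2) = (2*q + t)/(5*q + t)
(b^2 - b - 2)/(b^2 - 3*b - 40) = (-b^2 + b + 2)/(-b^2 + 3*b + 40)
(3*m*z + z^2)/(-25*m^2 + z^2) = z*(3*m + z)/(-25*m^2 + z^2)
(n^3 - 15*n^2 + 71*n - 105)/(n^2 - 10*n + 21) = n - 5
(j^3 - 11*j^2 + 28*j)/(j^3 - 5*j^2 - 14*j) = (j - 4)/(j + 2)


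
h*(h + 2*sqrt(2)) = h^2 + 2*sqrt(2)*h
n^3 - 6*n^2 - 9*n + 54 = (n - 6)*(n - 3)*(n + 3)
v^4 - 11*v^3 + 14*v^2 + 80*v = v*(v - 8)*(v - 5)*(v + 2)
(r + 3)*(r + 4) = r^2 + 7*r + 12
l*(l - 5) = l^2 - 5*l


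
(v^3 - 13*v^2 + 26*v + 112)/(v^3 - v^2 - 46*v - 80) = (v - 7)/(v + 5)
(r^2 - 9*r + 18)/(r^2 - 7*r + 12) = (r - 6)/(r - 4)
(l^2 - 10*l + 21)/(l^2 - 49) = (l - 3)/(l + 7)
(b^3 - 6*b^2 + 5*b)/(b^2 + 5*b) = (b^2 - 6*b + 5)/(b + 5)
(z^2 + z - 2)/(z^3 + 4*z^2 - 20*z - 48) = (z - 1)/(z^2 + 2*z - 24)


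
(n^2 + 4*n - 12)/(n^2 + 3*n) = (n^2 + 4*n - 12)/(n*(n + 3))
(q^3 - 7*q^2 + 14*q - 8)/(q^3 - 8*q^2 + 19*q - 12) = (q - 2)/(q - 3)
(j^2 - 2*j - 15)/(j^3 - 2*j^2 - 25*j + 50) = (j + 3)/(j^2 + 3*j - 10)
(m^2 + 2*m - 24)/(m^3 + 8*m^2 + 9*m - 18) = (m - 4)/(m^2 + 2*m - 3)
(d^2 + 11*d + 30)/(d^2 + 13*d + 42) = (d + 5)/(d + 7)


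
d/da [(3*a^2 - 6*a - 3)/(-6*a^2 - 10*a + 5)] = 6*(-11*a^2 - a - 10)/(36*a^4 + 120*a^3 + 40*a^2 - 100*a + 25)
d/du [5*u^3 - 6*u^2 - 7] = 3*u*(5*u - 4)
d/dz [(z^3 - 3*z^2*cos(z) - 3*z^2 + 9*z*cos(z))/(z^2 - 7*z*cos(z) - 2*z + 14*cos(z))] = (-4*z^4*sin(z) + z^4 + 20*z^3*sin(z) - 14*z^3*cos(z) - 4*z^3 - 24*z^2*sin(z) + 21*z^2*cos(z)^2 + 60*z^2*cos(z) + 6*z^2 - 84*z*cos(z)^2 - 84*z*cos(z) + 126*cos(z)^2)/((z - 2)^2*(z - 7*cos(z))^2)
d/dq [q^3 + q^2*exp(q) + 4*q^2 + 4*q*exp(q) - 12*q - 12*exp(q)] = q^2*exp(q) + 3*q^2 + 6*q*exp(q) + 8*q - 8*exp(q) - 12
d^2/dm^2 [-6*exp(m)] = -6*exp(m)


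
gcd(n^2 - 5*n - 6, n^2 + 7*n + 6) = n + 1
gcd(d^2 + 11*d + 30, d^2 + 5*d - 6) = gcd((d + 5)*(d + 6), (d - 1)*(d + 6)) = d + 6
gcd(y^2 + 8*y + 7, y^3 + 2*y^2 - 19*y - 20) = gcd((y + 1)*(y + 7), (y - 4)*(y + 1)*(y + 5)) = y + 1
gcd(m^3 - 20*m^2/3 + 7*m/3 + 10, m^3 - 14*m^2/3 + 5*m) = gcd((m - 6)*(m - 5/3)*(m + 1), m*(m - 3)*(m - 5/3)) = m - 5/3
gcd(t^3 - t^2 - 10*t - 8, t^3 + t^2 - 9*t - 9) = t + 1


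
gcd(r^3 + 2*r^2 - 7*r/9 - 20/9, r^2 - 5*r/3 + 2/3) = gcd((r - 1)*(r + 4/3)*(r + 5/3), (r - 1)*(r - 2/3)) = r - 1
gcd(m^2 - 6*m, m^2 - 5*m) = m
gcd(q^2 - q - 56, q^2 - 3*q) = 1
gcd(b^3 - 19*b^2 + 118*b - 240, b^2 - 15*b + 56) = b - 8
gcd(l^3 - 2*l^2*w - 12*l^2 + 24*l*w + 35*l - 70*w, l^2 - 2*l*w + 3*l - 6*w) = -l + 2*w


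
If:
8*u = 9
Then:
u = 9/8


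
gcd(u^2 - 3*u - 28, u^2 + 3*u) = 1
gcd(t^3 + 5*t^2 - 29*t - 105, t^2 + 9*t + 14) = t + 7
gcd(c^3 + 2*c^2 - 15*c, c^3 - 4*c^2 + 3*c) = c^2 - 3*c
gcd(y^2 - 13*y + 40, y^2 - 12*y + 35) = y - 5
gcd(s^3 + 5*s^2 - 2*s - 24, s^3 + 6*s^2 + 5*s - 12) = s^2 + 7*s + 12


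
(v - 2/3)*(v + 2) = v^2 + 4*v/3 - 4/3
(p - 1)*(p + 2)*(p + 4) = p^3 + 5*p^2 + 2*p - 8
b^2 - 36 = (b - 6)*(b + 6)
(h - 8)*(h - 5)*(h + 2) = h^3 - 11*h^2 + 14*h + 80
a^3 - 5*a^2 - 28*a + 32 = (a - 8)*(a - 1)*(a + 4)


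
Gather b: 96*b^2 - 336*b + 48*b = 96*b^2 - 288*b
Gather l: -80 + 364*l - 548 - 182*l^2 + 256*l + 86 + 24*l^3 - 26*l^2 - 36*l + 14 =24*l^3 - 208*l^2 + 584*l - 528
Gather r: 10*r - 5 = 10*r - 5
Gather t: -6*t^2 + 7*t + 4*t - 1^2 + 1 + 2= -6*t^2 + 11*t + 2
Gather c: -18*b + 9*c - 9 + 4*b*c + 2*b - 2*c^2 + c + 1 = -16*b - 2*c^2 + c*(4*b + 10) - 8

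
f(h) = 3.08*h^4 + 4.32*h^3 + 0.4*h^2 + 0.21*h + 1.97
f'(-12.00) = -19432.11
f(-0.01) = 1.97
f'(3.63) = 763.18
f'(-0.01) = 0.20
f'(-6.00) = -2199.15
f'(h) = 12.32*h^3 + 12.96*h^2 + 0.8*h + 0.21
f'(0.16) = 0.72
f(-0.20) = 1.91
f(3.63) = 749.42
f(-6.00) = 3073.67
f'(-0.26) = 0.66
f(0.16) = 2.03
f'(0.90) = 20.41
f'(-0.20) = 0.47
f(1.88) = 70.96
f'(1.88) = 129.38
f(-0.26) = 1.88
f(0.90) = 7.65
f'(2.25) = 207.95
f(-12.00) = 56458.97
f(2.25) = 132.61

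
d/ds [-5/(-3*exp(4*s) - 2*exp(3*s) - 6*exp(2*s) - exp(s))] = 5*(-12*exp(3*s) - 6*exp(2*s) - 12*exp(s) - 1)*exp(-s)/(3*exp(3*s) + 2*exp(2*s) + 6*exp(s) + 1)^2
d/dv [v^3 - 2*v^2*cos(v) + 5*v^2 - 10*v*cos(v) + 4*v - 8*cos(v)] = 2*v^2*sin(v) + 3*v^2 + 10*v*sin(v) - 4*v*cos(v) + 10*v + 8*sin(v) - 10*cos(v) + 4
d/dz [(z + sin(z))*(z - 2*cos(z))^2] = (z - 2*cos(z))*(2*(z + sin(z))*(2*sin(z) + 1) + (z - 2*cos(z))*(cos(z) + 1))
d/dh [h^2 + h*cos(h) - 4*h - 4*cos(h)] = -h*sin(h) + 2*h + 4*sin(h) + cos(h) - 4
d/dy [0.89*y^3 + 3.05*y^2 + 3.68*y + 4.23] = 2.67*y^2 + 6.1*y + 3.68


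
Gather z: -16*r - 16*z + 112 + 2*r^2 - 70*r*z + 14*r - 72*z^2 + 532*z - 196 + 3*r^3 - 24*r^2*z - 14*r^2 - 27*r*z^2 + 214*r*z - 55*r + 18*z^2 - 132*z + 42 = 3*r^3 - 12*r^2 - 57*r + z^2*(-27*r - 54) + z*(-24*r^2 + 144*r + 384) - 42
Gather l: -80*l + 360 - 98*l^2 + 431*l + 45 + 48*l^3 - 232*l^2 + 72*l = 48*l^3 - 330*l^2 + 423*l + 405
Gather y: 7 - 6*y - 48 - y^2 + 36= -y^2 - 6*y - 5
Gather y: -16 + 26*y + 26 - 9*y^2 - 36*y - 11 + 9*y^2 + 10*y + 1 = 0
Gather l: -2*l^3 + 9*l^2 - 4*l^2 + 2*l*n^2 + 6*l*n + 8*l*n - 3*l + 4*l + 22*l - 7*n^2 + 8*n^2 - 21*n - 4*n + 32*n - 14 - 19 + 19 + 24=-2*l^3 + 5*l^2 + l*(2*n^2 + 14*n + 23) + n^2 + 7*n + 10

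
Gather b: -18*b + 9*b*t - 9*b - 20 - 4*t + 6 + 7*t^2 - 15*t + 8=b*(9*t - 27) + 7*t^2 - 19*t - 6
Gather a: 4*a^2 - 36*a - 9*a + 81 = 4*a^2 - 45*a + 81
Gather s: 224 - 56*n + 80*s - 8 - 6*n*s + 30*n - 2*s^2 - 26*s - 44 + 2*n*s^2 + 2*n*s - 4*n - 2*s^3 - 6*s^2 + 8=-30*n - 2*s^3 + s^2*(2*n - 8) + s*(54 - 4*n) + 180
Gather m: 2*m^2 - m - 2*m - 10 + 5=2*m^2 - 3*m - 5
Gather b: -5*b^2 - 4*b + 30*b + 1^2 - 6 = -5*b^2 + 26*b - 5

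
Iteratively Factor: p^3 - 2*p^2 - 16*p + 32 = (p - 2)*(p^2 - 16) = (p - 2)*(p + 4)*(p - 4)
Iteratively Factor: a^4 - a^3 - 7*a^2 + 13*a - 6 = (a - 1)*(a^3 - 7*a + 6) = (a - 1)^2*(a^2 + a - 6) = (a - 2)*(a - 1)^2*(a + 3)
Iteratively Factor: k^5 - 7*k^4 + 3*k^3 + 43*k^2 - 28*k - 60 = (k - 3)*(k^4 - 4*k^3 - 9*k^2 + 16*k + 20) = (k - 3)*(k + 2)*(k^3 - 6*k^2 + 3*k + 10) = (k - 3)*(k - 2)*(k + 2)*(k^2 - 4*k - 5) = (k - 3)*(k - 2)*(k + 1)*(k + 2)*(k - 5)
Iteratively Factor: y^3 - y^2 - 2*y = (y - 2)*(y^2 + y) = y*(y - 2)*(y + 1)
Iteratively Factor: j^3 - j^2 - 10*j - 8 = (j + 1)*(j^2 - 2*j - 8) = (j - 4)*(j + 1)*(j + 2)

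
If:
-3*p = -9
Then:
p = 3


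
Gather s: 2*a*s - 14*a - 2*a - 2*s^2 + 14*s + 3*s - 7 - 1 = -16*a - 2*s^2 + s*(2*a + 17) - 8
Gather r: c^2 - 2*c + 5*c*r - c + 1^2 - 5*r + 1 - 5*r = c^2 - 3*c + r*(5*c - 10) + 2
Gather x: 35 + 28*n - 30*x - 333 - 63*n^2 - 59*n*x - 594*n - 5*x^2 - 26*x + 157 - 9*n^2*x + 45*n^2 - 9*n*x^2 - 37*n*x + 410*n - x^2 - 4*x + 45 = -18*n^2 - 156*n + x^2*(-9*n - 6) + x*(-9*n^2 - 96*n - 60) - 96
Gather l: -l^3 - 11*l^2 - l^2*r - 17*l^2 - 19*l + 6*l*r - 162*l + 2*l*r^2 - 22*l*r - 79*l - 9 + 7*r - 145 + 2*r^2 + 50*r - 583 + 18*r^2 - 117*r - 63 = -l^3 + l^2*(-r - 28) + l*(2*r^2 - 16*r - 260) + 20*r^2 - 60*r - 800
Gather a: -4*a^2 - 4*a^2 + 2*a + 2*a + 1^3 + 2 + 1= -8*a^2 + 4*a + 4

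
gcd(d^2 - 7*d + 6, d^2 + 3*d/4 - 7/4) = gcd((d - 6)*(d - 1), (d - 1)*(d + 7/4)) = d - 1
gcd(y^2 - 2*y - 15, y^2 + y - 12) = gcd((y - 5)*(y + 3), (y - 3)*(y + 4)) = 1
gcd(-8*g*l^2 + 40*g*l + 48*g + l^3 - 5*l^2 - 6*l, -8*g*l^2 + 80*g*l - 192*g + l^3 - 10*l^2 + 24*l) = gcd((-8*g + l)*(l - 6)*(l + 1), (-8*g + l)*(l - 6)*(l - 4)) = 8*g*l - 48*g - l^2 + 6*l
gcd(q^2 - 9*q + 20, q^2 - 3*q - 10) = q - 5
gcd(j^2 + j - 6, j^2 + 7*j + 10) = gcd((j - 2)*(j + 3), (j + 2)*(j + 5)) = 1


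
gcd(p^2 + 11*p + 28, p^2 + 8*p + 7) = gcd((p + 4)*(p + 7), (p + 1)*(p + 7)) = p + 7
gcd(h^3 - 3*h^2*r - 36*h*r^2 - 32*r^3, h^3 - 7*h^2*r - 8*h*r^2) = -h^2 + 7*h*r + 8*r^2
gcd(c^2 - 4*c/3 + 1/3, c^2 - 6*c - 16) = 1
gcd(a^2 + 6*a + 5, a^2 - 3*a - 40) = a + 5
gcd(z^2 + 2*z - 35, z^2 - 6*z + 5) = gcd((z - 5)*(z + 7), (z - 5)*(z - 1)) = z - 5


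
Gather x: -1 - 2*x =-2*x - 1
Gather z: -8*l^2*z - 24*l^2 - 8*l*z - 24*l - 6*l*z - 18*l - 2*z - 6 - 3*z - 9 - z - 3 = -24*l^2 - 42*l + z*(-8*l^2 - 14*l - 6) - 18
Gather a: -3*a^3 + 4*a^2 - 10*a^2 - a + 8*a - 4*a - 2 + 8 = -3*a^3 - 6*a^2 + 3*a + 6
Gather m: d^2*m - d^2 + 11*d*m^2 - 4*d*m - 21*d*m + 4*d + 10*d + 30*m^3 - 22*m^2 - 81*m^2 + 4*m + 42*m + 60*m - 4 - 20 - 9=-d^2 + 14*d + 30*m^3 + m^2*(11*d - 103) + m*(d^2 - 25*d + 106) - 33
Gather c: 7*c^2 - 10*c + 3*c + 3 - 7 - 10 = 7*c^2 - 7*c - 14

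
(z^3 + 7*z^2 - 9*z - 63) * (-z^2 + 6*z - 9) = -z^5 - z^4 + 42*z^3 - 54*z^2 - 297*z + 567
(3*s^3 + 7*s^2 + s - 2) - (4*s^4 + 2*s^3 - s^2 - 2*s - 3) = -4*s^4 + s^3 + 8*s^2 + 3*s + 1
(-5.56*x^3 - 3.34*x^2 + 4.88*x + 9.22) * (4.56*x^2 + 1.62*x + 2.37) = -25.3536*x^5 - 24.2376*x^4 + 3.6648*x^3 + 42.033*x^2 + 26.502*x + 21.8514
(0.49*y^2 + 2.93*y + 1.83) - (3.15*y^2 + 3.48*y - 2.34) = -2.66*y^2 - 0.55*y + 4.17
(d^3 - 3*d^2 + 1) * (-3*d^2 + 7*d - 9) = -3*d^5 + 16*d^4 - 30*d^3 + 24*d^2 + 7*d - 9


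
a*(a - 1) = a^2 - a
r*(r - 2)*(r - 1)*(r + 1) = r^4 - 2*r^3 - r^2 + 2*r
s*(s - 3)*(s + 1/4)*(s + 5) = s^4 + 9*s^3/4 - 29*s^2/2 - 15*s/4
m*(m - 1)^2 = m^3 - 2*m^2 + m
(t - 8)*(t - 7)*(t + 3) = t^3 - 12*t^2 + 11*t + 168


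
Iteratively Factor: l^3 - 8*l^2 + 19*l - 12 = (l - 1)*(l^2 - 7*l + 12) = (l - 3)*(l - 1)*(l - 4)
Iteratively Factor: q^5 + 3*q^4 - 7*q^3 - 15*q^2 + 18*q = (q - 2)*(q^4 + 5*q^3 + 3*q^2 - 9*q) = (q - 2)*(q + 3)*(q^3 + 2*q^2 - 3*q) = q*(q - 2)*(q + 3)*(q^2 + 2*q - 3) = q*(q - 2)*(q - 1)*(q + 3)*(q + 3)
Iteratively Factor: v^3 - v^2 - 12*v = (v + 3)*(v^2 - 4*v) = v*(v + 3)*(v - 4)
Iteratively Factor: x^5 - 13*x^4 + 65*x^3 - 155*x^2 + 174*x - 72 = (x - 3)*(x^4 - 10*x^3 + 35*x^2 - 50*x + 24) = (x - 3)*(x - 2)*(x^3 - 8*x^2 + 19*x - 12) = (x - 4)*(x - 3)*(x - 2)*(x^2 - 4*x + 3) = (x - 4)*(x - 3)^2*(x - 2)*(x - 1)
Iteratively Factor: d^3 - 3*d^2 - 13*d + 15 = (d - 5)*(d^2 + 2*d - 3) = (d - 5)*(d + 3)*(d - 1)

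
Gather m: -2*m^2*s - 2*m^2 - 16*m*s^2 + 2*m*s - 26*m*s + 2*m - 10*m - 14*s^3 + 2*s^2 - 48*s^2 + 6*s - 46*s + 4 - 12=m^2*(-2*s - 2) + m*(-16*s^2 - 24*s - 8) - 14*s^3 - 46*s^2 - 40*s - 8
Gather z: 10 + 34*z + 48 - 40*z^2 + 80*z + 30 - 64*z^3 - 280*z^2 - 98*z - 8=-64*z^3 - 320*z^2 + 16*z + 80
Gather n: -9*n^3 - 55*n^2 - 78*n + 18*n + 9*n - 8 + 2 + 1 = -9*n^3 - 55*n^2 - 51*n - 5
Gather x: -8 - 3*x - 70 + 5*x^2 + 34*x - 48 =5*x^2 + 31*x - 126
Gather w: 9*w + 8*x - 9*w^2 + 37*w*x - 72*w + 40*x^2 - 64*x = -9*w^2 + w*(37*x - 63) + 40*x^2 - 56*x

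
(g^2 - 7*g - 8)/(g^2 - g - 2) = (g - 8)/(g - 2)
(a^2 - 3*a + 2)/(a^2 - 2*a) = (a - 1)/a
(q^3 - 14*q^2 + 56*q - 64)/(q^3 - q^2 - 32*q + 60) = (q^2 - 12*q + 32)/(q^2 + q - 30)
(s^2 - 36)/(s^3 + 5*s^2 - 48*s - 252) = (s - 6)/(s^2 - s - 42)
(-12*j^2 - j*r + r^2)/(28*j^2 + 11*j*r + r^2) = (-12*j^2 - j*r + r^2)/(28*j^2 + 11*j*r + r^2)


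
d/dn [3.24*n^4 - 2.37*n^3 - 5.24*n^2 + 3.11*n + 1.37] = 12.96*n^3 - 7.11*n^2 - 10.48*n + 3.11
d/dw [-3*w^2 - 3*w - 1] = -6*w - 3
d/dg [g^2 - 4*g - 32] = 2*g - 4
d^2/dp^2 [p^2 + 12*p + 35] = 2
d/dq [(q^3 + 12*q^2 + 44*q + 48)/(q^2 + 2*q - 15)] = (q^4 + 4*q^3 - 65*q^2 - 456*q - 756)/(q^4 + 4*q^3 - 26*q^2 - 60*q + 225)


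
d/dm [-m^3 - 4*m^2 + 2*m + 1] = -3*m^2 - 8*m + 2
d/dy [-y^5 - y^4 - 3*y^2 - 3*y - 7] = -5*y^4 - 4*y^3 - 6*y - 3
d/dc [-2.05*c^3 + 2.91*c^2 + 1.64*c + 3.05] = -6.15*c^2 + 5.82*c + 1.64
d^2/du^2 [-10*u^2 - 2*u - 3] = -20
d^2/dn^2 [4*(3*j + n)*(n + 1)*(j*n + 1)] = 24*j^2 + 24*j*n + 8*j + 8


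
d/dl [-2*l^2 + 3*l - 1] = 3 - 4*l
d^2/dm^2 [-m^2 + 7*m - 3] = -2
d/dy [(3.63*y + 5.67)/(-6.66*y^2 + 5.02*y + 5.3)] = (24.1758*y^2 + 75.5244*y - 9.2244)/(44.3556*y^4 - 66.8664*y^3 - 45.3956*y^2 + 53.212*y + 28.09)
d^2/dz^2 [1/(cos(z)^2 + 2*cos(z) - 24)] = (-8*sin(z)^4 + 204*sin(z)^2 - 81*cos(z) - 3*cos(3*z) - 84)/(2*(cos(z) - 4)^3*(cos(z) + 6)^3)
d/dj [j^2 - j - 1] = 2*j - 1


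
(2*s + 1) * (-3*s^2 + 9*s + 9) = -6*s^3 + 15*s^2 + 27*s + 9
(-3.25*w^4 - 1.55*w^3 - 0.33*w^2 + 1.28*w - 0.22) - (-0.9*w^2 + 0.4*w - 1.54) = -3.25*w^4 - 1.55*w^3 + 0.57*w^2 + 0.88*w + 1.32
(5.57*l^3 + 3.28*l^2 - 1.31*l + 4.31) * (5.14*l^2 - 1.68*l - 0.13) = 28.6298*l^5 + 7.5016*l^4 - 12.9679*l^3 + 23.9278*l^2 - 7.0705*l - 0.5603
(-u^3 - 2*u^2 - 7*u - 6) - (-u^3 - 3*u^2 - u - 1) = u^2 - 6*u - 5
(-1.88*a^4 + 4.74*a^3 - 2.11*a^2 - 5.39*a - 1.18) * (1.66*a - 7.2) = -3.1208*a^5 + 21.4044*a^4 - 37.6306*a^3 + 6.2446*a^2 + 36.8492*a + 8.496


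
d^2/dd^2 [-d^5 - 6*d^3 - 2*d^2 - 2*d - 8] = -20*d^3 - 36*d - 4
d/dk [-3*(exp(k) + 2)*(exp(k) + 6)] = 6*(-exp(k) - 4)*exp(k)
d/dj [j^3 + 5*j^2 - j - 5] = 3*j^2 + 10*j - 1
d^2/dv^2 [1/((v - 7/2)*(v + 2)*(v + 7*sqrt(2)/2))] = 8*(4*(v + 2)^2*(2*v - 7)^2 + 4*(v + 2)^2*(2*v - 7)*(2*v + 7*sqrt(2)) + 4*(v + 2)^2*(2*v + 7*sqrt(2))^2 + 2*(v + 2)*(2*v - 7)^2*(2*v + 7*sqrt(2)) + 2*(v + 2)*(2*v - 7)*(2*v + 7*sqrt(2))^2 + (2*v - 7)^2*(2*v + 7*sqrt(2))^2)/((v + 2)^3*(2*v - 7)^3*(2*v + 7*sqrt(2))^3)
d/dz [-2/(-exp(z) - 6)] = -2*exp(z)/(exp(z) + 6)^2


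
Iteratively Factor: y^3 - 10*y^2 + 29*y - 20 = (y - 5)*(y^2 - 5*y + 4) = (y - 5)*(y - 4)*(y - 1)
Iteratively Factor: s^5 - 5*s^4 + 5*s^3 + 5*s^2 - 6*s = (s - 3)*(s^4 - 2*s^3 - s^2 + 2*s) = s*(s - 3)*(s^3 - 2*s^2 - s + 2) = s*(s - 3)*(s - 1)*(s^2 - s - 2) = s*(s - 3)*(s - 1)*(s + 1)*(s - 2)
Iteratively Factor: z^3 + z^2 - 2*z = (z)*(z^2 + z - 2) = z*(z + 2)*(z - 1)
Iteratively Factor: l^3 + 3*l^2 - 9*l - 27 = (l + 3)*(l^2 - 9) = (l - 3)*(l + 3)*(l + 3)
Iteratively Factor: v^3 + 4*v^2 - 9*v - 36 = (v - 3)*(v^2 + 7*v + 12) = (v - 3)*(v + 4)*(v + 3)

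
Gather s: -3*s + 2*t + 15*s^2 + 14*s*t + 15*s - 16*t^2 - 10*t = 15*s^2 + s*(14*t + 12) - 16*t^2 - 8*t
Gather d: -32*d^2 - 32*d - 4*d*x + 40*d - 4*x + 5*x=-32*d^2 + d*(8 - 4*x) + x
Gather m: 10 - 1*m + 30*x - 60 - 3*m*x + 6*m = m*(5 - 3*x) + 30*x - 50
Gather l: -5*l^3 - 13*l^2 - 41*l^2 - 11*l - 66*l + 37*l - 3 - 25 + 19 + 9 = -5*l^3 - 54*l^2 - 40*l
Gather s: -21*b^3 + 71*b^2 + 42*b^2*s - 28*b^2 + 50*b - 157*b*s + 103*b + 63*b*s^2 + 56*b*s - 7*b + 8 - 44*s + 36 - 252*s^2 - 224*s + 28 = -21*b^3 + 43*b^2 + 146*b + s^2*(63*b - 252) + s*(42*b^2 - 101*b - 268) + 72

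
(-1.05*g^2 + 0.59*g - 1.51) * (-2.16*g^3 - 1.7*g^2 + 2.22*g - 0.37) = 2.268*g^5 + 0.5106*g^4 - 0.0724*g^3 + 4.2653*g^2 - 3.5705*g + 0.5587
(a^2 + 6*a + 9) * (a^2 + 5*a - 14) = a^4 + 11*a^3 + 25*a^2 - 39*a - 126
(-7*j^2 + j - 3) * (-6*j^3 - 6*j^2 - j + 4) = 42*j^5 + 36*j^4 + 19*j^3 - 11*j^2 + 7*j - 12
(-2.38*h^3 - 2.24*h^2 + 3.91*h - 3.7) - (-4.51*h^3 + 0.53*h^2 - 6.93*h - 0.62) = 2.13*h^3 - 2.77*h^2 + 10.84*h - 3.08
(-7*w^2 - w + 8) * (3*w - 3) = -21*w^3 + 18*w^2 + 27*w - 24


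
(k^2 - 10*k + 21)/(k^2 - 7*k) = (k - 3)/k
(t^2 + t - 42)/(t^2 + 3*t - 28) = (t - 6)/(t - 4)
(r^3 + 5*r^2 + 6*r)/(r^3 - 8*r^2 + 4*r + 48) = r*(r + 3)/(r^2 - 10*r + 24)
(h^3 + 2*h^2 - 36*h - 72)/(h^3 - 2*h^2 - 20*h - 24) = (h + 6)/(h + 2)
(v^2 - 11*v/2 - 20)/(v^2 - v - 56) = (v + 5/2)/(v + 7)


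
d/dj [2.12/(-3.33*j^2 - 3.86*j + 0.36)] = (14.1192*j + 8.1832)/(3.33*j^2 + 3.86*j - 0.36)^2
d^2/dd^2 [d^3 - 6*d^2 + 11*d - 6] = 6*d - 12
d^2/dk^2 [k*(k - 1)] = 2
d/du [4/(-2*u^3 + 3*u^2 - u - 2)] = 4*(6*u^2 - 6*u + 1)/(2*u^3 - 3*u^2 + u + 2)^2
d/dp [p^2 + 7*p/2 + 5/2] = 2*p + 7/2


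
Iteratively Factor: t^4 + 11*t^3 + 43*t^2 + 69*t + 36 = (t + 3)*(t^3 + 8*t^2 + 19*t + 12) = (t + 3)*(t + 4)*(t^2 + 4*t + 3) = (t + 1)*(t + 3)*(t + 4)*(t + 3)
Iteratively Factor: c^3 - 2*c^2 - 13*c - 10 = (c + 1)*(c^2 - 3*c - 10) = (c + 1)*(c + 2)*(c - 5)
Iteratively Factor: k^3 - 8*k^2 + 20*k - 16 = (k - 2)*(k^2 - 6*k + 8) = (k - 4)*(k - 2)*(k - 2)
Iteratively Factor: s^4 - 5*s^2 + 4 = (s - 1)*(s^3 + s^2 - 4*s - 4) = (s - 2)*(s - 1)*(s^2 + 3*s + 2) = (s - 2)*(s - 1)*(s + 2)*(s + 1)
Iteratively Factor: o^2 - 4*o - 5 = (o + 1)*(o - 5)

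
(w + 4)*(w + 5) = w^2 + 9*w + 20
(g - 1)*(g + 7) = g^2 + 6*g - 7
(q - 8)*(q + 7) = q^2 - q - 56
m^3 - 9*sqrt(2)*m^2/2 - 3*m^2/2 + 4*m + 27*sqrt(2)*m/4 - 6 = (m - 3/2)*(m - 4*sqrt(2))*(m - sqrt(2)/2)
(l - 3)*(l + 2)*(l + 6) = l^3 + 5*l^2 - 12*l - 36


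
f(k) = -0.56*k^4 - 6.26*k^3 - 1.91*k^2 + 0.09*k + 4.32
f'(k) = -2.24*k^3 - 18.78*k^2 - 3.82*k + 0.09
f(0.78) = 0.05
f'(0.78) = -15.38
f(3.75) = -463.06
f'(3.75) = -396.45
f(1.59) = -29.11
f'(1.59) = -62.47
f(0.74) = 0.64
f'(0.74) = -13.93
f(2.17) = -80.86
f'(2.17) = -119.52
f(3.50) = -371.20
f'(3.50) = -339.38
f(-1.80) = 28.60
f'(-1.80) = -40.82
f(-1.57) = 20.29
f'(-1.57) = -31.53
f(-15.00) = -7649.28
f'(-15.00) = 3391.89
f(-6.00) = 561.42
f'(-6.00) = -169.23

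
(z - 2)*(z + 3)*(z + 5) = z^3 + 6*z^2 - z - 30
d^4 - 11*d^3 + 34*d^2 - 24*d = d*(d - 6)*(d - 4)*(d - 1)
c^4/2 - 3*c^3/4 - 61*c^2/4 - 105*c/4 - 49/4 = (c/2 + 1/2)*(c - 7)*(c + 1)*(c + 7/2)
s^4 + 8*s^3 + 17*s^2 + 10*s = s*(s + 1)*(s + 2)*(s + 5)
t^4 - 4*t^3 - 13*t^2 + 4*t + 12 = (t - 6)*(t - 1)*(t + 1)*(t + 2)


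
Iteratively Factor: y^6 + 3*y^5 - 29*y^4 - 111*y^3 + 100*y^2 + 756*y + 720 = (y + 2)*(y^5 + y^4 - 31*y^3 - 49*y^2 + 198*y + 360) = (y + 2)*(y + 3)*(y^4 - 2*y^3 - 25*y^2 + 26*y + 120) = (y + 2)^2*(y + 3)*(y^3 - 4*y^2 - 17*y + 60) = (y - 3)*(y + 2)^2*(y + 3)*(y^2 - y - 20) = (y - 5)*(y - 3)*(y + 2)^2*(y + 3)*(y + 4)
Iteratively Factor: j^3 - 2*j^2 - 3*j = (j + 1)*(j^2 - 3*j) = j*(j + 1)*(j - 3)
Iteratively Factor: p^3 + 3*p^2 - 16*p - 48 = (p - 4)*(p^2 + 7*p + 12) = (p - 4)*(p + 4)*(p + 3)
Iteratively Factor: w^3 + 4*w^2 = (w + 4)*(w^2) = w*(w + 4)*(w)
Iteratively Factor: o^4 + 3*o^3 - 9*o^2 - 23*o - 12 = (o + 1)*(o^3 + 2*o^2 - 11*o - 12) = (o + 1)*(o + 4)*(o^2 - 2*o - 3) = (o + 1)^2*(o + 4)*(o - 3)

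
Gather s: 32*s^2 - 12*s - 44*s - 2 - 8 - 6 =32*s^2 - 56*s - 16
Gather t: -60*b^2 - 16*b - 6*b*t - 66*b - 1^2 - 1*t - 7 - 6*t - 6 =-60*b^2 - 82*b + t*(-6*b - 7) - 14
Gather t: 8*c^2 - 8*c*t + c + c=8*c^2 - 8*c*t + 2*c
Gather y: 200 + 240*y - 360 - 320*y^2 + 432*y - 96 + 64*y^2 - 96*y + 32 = -256*y^2 + 576*y - 224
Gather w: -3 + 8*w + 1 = 8*w - 2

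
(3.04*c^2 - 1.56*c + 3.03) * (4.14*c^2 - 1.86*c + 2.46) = 12.5856*c^4 - 12.1128*c^3 + 22.9242*c^2 - 9.4734*c + 7.4538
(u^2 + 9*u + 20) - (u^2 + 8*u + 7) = u + 13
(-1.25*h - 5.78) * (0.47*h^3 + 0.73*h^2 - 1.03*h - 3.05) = -0.5875*h^4 - 3.6291*h^3 - 2.9319*h^2 + 9.7659*h + 17.629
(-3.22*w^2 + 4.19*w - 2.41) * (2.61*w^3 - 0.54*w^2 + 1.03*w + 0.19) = -8.4042*w^5 + 12.6747*w^4 - 11.8693*w^3 + 5.0053*w^2 - 1.6862*w - 0.4579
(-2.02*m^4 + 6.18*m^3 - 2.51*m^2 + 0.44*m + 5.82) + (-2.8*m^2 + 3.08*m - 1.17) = -2.02*m^4 + 6.18*m^3 - 5.31*m^2 + 3.52*m + 4.65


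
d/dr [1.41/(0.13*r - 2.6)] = -0.1833/(0.13*r - 2.6)^2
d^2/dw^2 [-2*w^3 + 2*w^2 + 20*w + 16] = 4 - 12*w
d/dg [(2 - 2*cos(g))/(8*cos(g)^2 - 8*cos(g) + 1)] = 2*(-8*cos(g)^2 + 16*cos(g) - 7)*sin(g)/(8*sin(g)^2 + 8*cos(g) - 9)^2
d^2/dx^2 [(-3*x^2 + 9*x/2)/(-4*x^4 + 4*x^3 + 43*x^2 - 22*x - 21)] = 3*(96*x^8 - 384*x^7 + 760*x^6 + 348*x^5 - 2244*x^4 - 223*x^3 + 3906*x^2 - 8127*x + 2268)/(64*x^12 - 192*x^11 - 1872*x^10 + 5120*x^9 + 19020*x^8 - 45852*x^7 - 71659*x^6 + 148986*x^5 + 48255*x^4 - 113840*x^3 - 26397*x^2 + 29106*x + 9261)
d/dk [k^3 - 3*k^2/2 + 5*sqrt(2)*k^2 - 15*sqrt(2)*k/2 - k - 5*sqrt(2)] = 3*k^2 - 3*k + 10*sqrt(2)*k - 15*sqrt(2)/2 - 1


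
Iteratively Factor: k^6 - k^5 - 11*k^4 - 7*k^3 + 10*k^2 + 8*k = (k - 1)*(k^5 - 11*k^3 - 18*k^2 - 8*k) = (k - 1)*(k + 1)*(k^4 - k^3 - 10*k^2 - 8*k) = k*(k - 1)*(k + 1)*(k^3 - k^2 - 10*k - 8) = k*(k - 1)*(k + 1)*(k + 2)*(k^2 - 3*k - 4) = k*(k - 4)*(k - 1)*(k + 1)*(k + 2)*(k + 1)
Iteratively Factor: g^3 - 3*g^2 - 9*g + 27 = (g + 3)*(g^2 - 6*g + 9) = (g - 3)*(g + 3)*(g - 3)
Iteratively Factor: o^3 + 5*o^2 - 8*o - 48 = (o + 4)*(o^2 + o - 12) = (o - 3)*(o + 4)*(o + 4)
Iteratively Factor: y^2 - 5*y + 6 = (y - 2)*(y - 3)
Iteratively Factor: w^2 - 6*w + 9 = (w - 3)*(w - 3)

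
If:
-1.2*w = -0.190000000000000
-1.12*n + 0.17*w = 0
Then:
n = 0.02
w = 0.16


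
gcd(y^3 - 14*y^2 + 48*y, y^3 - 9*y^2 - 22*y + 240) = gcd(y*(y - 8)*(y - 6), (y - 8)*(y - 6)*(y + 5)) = y^2 - 14*y + 48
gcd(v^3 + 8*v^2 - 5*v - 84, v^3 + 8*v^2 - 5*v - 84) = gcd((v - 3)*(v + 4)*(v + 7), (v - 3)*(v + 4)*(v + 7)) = v^3 + 8*v^2 - 5*v - 84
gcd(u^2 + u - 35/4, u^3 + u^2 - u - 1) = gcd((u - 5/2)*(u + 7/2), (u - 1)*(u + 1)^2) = 1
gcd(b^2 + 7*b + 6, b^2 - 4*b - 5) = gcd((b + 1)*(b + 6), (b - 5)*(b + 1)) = b + 1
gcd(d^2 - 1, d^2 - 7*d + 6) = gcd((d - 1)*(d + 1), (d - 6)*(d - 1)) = d - 1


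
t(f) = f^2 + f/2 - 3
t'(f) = 2*f + 1/2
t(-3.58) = 8.03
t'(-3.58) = -6.66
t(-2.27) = 1.02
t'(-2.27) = -4.04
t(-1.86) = -0.47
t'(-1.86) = -3.22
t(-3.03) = 4.67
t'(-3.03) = -5.56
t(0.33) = -2.73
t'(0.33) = 1.16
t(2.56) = 4.83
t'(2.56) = 5.62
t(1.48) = -0.07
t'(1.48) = 3.46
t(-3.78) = 9.40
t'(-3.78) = -7.06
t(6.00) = 36.00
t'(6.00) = 12.50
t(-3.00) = 4.50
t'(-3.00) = -5.50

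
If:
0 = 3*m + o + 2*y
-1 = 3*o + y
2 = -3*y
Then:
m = 13/27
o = -1/9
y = -2/3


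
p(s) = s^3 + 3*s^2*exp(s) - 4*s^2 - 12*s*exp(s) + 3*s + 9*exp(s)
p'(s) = 3*s^2*exp(s) + 3*s^2 - 6*s*exp(s) - 8*s - 3*exp(s) + 3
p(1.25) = -5.13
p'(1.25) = -22.60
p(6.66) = 48646.71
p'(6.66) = 70415.73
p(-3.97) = -135.56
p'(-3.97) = 83.33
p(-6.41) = -446.61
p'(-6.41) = 177.81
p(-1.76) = -16.34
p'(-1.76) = 29.27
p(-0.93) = 1.92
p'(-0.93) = 15.08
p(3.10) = 14.64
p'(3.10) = 167.52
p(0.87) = 2.22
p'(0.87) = -15.89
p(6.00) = 18244.30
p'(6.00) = 27899.59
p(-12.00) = -2340.00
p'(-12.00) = 531.00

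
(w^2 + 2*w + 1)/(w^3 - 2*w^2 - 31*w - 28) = (w + 1)/(w^2 - 3*w - 28)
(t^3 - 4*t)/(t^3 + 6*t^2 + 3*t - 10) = t*(t - 2)/(t^2 + 4*t - 5)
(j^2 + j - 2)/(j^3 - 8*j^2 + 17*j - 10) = (j + 2)/(j^2 - 7*j + 10)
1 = 1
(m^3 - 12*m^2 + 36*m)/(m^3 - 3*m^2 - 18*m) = (m - 6)/(m + 3)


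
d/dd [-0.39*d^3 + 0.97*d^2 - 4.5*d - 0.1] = -1.17*d^2 + 1.94*d - 4.5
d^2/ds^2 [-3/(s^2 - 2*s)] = 6*(s*(s - 2) - 4*(s - 1)^2)/(s^3*(s - 2)^3)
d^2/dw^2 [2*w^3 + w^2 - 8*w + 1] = 12*w + 2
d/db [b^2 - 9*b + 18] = 2*b - 9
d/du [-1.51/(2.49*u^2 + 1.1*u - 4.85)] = (7.5198*u + 1.661)/(2.49*u^2 + 1.1*u - 4.85)^2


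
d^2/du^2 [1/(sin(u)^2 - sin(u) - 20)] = (4*sin(u)^4 - 3*sin(u)^3 + 75*sin(u)^2 - 14*sin(u) - 42)/(sin(u) + cos(u)^2 + 19)^3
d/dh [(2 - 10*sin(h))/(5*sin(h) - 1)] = 0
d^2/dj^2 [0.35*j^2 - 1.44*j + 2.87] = 0.700000000000000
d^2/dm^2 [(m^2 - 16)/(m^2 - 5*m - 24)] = 2*(5*m^3 + 24*m^2 + 240*m - 208)/(m^6 - 15*m^5 + 3*m^4 + 595*m^3 - 72*m^2 - 8640*m - 13824)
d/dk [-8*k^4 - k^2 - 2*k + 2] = -32*k^3 - 2*k - 2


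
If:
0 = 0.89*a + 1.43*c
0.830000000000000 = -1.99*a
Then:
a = -0.42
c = 0.26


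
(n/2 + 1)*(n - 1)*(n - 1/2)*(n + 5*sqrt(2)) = n^4/2 + n^3/4 + 5*sqrt(2)*n^3/2 - 5*n^2/4 + 5*sqrt(2)*n^2/4 - 25*sqrt(2)*n/4 + n/2 + 5*sqrt(2)/2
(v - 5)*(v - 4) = v^2 - 9*v + 20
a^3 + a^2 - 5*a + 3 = (a - 1)^2*(a + 3)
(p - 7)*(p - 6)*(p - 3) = p^3 - 16*p^2 + 81*p - 126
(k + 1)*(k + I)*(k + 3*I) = k^3 + k^2 + 4*I*k^2 - 3*k + 4*I*k - 3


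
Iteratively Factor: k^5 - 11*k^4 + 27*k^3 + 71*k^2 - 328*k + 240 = (k - 4)*(k^4 - 7*k^3 - k^2 + 67*k - 60) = (k - 5)*(k - 4)*(k^3 - 2*k^2 - 11*k + 12) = (k - 5)*(k - 4)^2*(k^2 + 2*k - 3) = (k - 5)*(k - 4)^2*(k - 1)*(k + 3)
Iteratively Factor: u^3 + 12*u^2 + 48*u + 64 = (u + 4)*(u^2 + 8*u + 16) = (u + 4)^2*(u + 4)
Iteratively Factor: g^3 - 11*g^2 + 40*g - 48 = (g - 4)*(g^2 - 7*g + 12) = (g - 4)^2*(g - 3)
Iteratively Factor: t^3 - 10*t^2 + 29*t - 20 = (t - 5)*(t^2 - 5*t + 4) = (t - 5)*(t - 4)*(t - 1)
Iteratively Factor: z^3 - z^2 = (z - 1)*(z^2) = z*(z - 1)*(z)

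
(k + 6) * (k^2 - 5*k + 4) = k^3 + k^2 - 26*k + 24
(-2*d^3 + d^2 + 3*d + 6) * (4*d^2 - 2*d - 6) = -8*d^5 + 8*d^4 + 22*d^3 + 12*d^2 - 30*d - 36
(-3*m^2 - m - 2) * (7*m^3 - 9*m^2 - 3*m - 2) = -21*m^5 + 20*m^4 + 4*m^3 + 27*m^2 + 8*m + 4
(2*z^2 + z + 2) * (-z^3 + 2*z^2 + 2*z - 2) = -2*z^5 + 3*z^4 + 4*z^3 + 2*z^2 + 2*z - 4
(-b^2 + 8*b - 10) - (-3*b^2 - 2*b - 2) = 2*b^2 + 10*b - 8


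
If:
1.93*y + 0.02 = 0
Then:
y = -0.01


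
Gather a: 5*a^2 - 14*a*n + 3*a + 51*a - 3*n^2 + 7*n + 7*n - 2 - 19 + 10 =5*a^2 + a*(54 - 14*n) - 3*n^2 + 14*n - 11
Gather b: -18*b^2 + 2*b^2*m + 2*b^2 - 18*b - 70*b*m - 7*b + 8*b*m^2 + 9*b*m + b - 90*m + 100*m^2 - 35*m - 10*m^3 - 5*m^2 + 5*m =b^2*(2*m - 16) + b*(8*m^2 - 61*m - 24) - 10*m^3 + 95*m^2 - 120*m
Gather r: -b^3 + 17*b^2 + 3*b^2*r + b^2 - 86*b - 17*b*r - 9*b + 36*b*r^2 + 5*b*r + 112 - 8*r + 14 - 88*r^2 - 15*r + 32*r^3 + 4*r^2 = -b^3 + 18*b^2 - 95*b + 32*r^3 + r^2*(36*b - 84) + r*(3*b^2 - 12*b - 23) + 126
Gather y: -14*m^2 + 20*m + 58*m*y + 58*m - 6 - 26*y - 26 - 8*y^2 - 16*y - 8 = -14*m^2 + 78*m - 8*y^2 + y*(58*m - 42) - 40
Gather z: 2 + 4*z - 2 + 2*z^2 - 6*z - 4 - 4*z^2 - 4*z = -2*z^2 - 6*z - 4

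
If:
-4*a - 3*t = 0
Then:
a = -3*t/4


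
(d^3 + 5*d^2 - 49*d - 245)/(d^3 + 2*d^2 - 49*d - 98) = (d + 5)/(d + 2)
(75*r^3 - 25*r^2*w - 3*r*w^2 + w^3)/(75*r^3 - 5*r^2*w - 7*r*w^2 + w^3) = (15*r^2 - 2*r*w - w^2)/(15*r^2 + 2*r*w - w^2)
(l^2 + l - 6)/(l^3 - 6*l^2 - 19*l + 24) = (l - 2)/(l^2 - 9*l + 8)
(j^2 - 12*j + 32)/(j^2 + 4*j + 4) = (j^2 - 12*j + 32)/(j^2 + 4*j + 4)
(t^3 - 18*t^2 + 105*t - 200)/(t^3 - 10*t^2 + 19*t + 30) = (t^2 - 13*t + 40)/(t^2 - 5*t - 6)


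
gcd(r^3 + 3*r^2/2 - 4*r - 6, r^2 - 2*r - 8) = r + 2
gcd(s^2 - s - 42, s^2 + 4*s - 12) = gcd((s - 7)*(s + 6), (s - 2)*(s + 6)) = s + 6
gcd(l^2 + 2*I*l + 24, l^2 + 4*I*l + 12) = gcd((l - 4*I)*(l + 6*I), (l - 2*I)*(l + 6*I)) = l + 6*I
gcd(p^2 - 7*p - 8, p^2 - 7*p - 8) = p^2 - 7*p - 8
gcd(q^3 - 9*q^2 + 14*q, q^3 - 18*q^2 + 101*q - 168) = q - 7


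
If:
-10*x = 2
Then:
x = -1/5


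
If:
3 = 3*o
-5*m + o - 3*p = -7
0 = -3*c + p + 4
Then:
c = p/3 + 4/3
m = 8/5 - 3*p/5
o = 1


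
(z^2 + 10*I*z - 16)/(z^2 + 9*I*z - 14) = (z + 8*I)/(z + 7*I)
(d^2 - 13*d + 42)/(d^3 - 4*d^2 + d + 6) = (d^2 - 13*d + 42)/(d^3 - 4*d^2 + d + 6)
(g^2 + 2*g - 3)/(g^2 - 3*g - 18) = (g - 1)/(g - 6)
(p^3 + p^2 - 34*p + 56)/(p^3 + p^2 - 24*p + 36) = (p^2 + 3*p - 28)/(p^2 + 3*p - 18)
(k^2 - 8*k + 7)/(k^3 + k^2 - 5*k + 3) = (k - 7)/(k^2 + 2*k - 3)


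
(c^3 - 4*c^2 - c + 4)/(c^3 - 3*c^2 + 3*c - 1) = (c^2 - 3*c - 4)/(c^2 - 2*c + 1)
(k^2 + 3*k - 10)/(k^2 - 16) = (k^2 + 3*k - 10)/(k^2 - 16)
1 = 1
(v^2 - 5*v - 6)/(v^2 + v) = (v - 6)/v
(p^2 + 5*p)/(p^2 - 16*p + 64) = p*(p + 5)/(p^2 - 16*p + 64)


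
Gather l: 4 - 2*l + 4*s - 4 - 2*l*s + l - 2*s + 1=l*(-2*s - 1) + 2*s + 1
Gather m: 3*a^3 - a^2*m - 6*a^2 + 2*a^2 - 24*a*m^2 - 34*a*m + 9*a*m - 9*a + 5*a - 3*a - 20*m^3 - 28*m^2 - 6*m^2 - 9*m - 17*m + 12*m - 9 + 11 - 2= 3*a^3 - 4*a^2 - 7*a - 20*m^3 + m^2*(-24*a - 34) + m*(-a^2 - 25*a - 14)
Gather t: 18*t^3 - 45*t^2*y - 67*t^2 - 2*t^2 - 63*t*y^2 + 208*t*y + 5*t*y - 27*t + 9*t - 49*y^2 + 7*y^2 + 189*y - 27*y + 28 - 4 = 18*t^3 + t^2*(-45*y - 69) + t*(-63*y^2 + 213*y - 18) - 42*y^2 + 162*y + 24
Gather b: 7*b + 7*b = 14*b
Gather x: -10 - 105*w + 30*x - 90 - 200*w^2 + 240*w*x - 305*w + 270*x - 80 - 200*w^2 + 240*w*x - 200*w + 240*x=-400*w^2 - 610*w + x*(480*w + 540) - 180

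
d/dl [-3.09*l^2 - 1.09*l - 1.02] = -6.18*l - 1.09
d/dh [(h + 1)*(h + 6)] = 2*h + 7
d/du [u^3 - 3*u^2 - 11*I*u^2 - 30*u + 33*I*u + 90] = 3*u^2 - 6*u - 22*I*u - 30 + 33*I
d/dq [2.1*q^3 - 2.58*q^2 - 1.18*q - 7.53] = 6.3*q^2 - 5.16*q - 1.18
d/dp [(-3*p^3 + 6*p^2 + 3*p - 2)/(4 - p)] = 2*(3*p^3 - 21*p^2 + 24*p + 5)/(p^2 - 8*p + 16)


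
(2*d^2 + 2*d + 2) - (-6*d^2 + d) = 8*d^2 + d + 2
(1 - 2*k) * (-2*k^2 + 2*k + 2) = 4*k^3 - 6*k^2 - 2*k + 2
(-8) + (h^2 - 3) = h^2 - 11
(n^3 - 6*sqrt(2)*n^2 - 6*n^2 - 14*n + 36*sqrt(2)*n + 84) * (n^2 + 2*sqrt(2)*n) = n^5 - 6*n^4 - 4*sqrt(2)*n^4 - 38*n^3 + 24*sqrt(2)*n^3 - 28*sqrt(2)*n^2 + 228*n^2 + 168*sqrt(2)*n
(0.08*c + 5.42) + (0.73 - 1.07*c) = 6.15 - 0.99*c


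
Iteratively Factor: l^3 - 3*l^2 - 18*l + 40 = (l + 4)*(l^2 - 7*l + 10) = (l - 2)*(l + 4)*(l - 5)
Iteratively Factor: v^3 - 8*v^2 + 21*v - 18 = (v - 2)*(v^2 - 6*v + 9) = (v - 3)*(v - 2)*(v - 3)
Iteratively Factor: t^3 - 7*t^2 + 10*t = (t)*(t^2 - 7*t + 10) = t*(t - 5)*(t - 2)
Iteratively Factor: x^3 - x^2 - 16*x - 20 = (x - 5)*(x^2 + 4*x + 4) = (x - 5)*(x + 2)*(x + 2)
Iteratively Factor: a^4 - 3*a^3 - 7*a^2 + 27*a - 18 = (a + 3)*(a^3 - 6*a^2 + 11*a - 6) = (a - 2)*(a + 3)*(a^2 - 4*a + 3) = (a - 2)*(a - 1)*(a + 3)*(a - 3)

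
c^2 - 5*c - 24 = (c - 8)*(c + 3)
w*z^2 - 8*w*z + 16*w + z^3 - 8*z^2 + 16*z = (w + z)*(z - 4)^2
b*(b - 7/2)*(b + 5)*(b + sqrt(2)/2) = b^4 + sqrt(2)*b^3/2 + 3*b^3/2 - 35*b^2/2 + 3*sqrt(2)*b^2/4 - 35*sqrt(2)*b/4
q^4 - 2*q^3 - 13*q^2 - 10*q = q*(q - 5)*(q + 1)*(q + 2)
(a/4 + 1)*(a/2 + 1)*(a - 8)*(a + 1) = a^4/8 - a^3/8 - 21*a^2/4 - 13*a - 8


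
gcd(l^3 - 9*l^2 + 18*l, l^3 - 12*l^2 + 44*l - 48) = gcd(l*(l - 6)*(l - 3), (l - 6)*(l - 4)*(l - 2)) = l - 6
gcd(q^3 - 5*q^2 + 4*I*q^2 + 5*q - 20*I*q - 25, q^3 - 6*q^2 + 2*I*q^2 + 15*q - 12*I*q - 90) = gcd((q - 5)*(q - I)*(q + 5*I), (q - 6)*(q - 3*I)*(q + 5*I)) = q + 5*I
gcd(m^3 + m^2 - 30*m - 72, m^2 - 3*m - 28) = m + 4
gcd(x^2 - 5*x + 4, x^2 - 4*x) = x - 4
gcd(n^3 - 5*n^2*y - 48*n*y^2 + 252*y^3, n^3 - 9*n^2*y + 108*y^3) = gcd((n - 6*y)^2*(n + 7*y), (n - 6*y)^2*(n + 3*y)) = n^2 - 12*n*y + 36*y^2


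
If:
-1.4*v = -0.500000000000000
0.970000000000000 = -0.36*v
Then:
No Solution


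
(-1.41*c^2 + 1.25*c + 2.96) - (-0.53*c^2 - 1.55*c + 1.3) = -0.88*c^2 + 2.8*c + 1.66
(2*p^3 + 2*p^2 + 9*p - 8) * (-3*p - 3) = -6*p^4 - 12*p^3 - 33*p^2 - 3*p + 24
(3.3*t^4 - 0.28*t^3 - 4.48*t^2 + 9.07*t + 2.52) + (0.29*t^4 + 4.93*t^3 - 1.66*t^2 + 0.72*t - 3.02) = 3.59*t^4 + 4.65*t^3 - 6.14*t^2 + 9.79*t - 0.5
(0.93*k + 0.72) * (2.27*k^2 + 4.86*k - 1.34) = 2.1111*k^3 + 6.1542*k^2 + 2.253*k - 0.9648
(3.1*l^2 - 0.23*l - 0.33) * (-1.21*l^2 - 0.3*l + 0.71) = -3.751*l^4 - 0.6517*l^3 + 2.6693*l^2 - 0.0643*l - 0.2343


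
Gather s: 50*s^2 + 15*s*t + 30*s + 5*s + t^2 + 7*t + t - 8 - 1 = 50*s^2 + s*(15*t + 35) + t^2 + 8*t - 9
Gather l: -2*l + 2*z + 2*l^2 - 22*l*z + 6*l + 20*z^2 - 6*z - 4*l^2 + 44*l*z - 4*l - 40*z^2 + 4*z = -2*l^2 + 22*l*z - 20*z^2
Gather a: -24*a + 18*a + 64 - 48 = 16 - 6*a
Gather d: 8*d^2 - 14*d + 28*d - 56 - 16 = 8*d^2 + 14*d - 72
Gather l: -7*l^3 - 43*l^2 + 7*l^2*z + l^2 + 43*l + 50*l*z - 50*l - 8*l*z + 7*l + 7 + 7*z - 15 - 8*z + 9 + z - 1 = -7*l^3 + l^2*(7*z - 42) + 42*l*z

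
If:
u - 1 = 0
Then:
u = 1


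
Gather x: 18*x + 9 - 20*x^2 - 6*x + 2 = -20*x^2 + 12*x + 11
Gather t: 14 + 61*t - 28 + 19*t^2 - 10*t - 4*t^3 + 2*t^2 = -4*t^3 + 21*t^2 + 51*t - 14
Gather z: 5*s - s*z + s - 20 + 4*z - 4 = 6*s + z*(4 - s) - 24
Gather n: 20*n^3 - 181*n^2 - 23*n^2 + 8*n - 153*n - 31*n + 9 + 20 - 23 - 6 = 20*n^3 - 204*n^2 - 176*n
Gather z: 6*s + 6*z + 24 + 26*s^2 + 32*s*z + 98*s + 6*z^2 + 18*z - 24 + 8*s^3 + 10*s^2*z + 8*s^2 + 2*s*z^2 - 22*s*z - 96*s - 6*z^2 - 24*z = 8*s^3 + 34*s^2 + 2*s*z^2 + 8*s + z*(10*s^2 + 10*s)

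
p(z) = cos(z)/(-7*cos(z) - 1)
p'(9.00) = 0.01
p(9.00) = -0.17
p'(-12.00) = 0.01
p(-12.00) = -0.12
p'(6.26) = -0.00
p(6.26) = -0.12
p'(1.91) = 0.53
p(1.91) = -0.25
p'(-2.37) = -0.04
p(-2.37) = -0.18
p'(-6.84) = -0.01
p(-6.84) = -0.12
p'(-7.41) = -0.06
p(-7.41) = -0.11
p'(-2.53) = -0.03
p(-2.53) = -0.17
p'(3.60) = -0.02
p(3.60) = -0.17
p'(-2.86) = -0.01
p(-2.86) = -0.17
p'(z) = -sin(z)/(-7*cos(z) - 1) - 7*sin(z)*cos(z)/(-7*cos(z) - 1)^2 = sin(z)/(7*cos(z) + 1)^2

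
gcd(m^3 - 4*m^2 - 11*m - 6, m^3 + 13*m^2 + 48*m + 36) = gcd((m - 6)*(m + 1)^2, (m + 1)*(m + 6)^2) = m + 1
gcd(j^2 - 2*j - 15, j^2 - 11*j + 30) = j - 5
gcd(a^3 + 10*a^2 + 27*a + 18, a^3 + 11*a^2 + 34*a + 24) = a^2 + 7*a + 6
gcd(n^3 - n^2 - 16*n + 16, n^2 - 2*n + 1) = n - 1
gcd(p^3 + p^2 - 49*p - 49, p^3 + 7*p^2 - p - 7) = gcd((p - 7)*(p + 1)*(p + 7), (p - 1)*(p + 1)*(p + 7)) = p^2 + 8*p + 7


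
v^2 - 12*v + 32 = (v - 8)*(v - 4)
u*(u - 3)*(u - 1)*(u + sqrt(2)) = u^4 - 4*u^3 + sqrt(2)*u^3 - 4*sqrt(2)*u^2 + 3*u^2 + 3*sqrt(2)*u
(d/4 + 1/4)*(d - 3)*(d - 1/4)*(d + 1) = d^4/4 - 5*d^3/16 - 19*d^2/16 - 7*d/16 + 3/16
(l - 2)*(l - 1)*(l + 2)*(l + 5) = l^4 + 4*l^3 - 9*l^2 - 16*l + 20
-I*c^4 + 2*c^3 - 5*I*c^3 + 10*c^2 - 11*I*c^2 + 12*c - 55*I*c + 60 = (c + 5)*(c - 3*I)*(c + 4*I)*(-I*c + 1)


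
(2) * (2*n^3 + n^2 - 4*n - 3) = 4*n^3 + 2*n^2 - 8*n - 6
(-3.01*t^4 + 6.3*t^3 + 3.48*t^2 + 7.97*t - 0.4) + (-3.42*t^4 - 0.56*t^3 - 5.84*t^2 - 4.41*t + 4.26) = -6.43*t^4 + 5.74*t^3 - 2.36*t^2 + 3.56*t + 3.86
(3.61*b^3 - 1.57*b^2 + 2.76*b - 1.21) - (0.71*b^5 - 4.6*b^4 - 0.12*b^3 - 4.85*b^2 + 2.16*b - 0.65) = -0.71*b^5 + 4.6*b^4 + 3.73*b^3 + 3.28*b^2 + 0.6*b - 0.56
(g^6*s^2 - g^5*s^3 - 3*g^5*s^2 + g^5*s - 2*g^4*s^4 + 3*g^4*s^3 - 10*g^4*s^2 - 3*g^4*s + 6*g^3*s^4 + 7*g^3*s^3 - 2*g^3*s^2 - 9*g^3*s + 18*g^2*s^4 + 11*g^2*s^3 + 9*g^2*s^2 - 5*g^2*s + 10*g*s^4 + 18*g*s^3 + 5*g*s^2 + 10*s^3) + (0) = g^6*s^2 - g^5*s^3 - 3*g^5*s^2 + g^5*s - 2*g^4*s^4 + 3*g^4*s^3 - 10*g^4*s^2 - 3*g^4*s + 6*g^3*s^4 + 7*g^3*s^3 - 2*g^3*s^2 - 9*g^3*s + 18*g^2*s^4 + 11*g^2*s^3 + 9*g^2*s^2 - 5*g^2*s + 10*g*s^4 + 18*g*s^3 + 5*g*s^2 + 10*s^3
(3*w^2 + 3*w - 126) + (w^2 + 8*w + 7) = 4*w^2 + 11*w - 119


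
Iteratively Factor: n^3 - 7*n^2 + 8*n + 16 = (n - 4)*(n^2 - 3*n - 4) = (n - 4)*(n + 1)*(n - 4)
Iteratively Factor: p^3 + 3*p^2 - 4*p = (p + 4)*(p^2 - p) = p*(p + 4)*(p - 1)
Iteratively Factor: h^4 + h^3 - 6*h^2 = (h - 2)*(h^3 + 3*h^2) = h*(h - 2)*(h^2 + 3*h) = h*(h - 2)*(h + 3)*(h)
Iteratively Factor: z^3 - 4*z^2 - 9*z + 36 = (z + 3)*(z^2 - 7*z + 12) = (z - 3)*(z + 3)*(z - 4)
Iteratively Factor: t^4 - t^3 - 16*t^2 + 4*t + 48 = (t + 3)*(t^3 - 4*t^2 - 4*t + 16) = (t - 4)*(t + 3)*(t^2 - 4) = (t - 4)*(t - 2)*(t + 3)*(t + 2)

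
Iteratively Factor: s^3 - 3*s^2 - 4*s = (s)*(s^2 - 3*s - 4) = s*(s - 4)*(s + 1)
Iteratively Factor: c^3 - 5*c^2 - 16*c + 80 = (c - 5)*(c^2 - 16) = (c - 5)*(c + 4)*(c - 4)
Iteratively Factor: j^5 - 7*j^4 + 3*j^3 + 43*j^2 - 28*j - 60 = (j + 2)*(j^4 - 9*j^3 + 21*j^2 + j - 30) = (j - 3)*(j + 2)*(j^3 - 6*j^2 + 3*j + 10) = (j - 5)*(j - 3)*(j + 2)*(j^2 - j - 2) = (j - 5)*(j - 3)*(j + 1)*(j + 2)*(j - 2)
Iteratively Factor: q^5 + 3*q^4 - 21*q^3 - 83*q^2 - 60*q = (q - 5)*(q^4 + 8*q^3 + 19*q^2 + 12*q) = (q - 5)*(q + 1)*(q^3 + 7*q^2 + 12*q) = (q - 5)*(q + 1)*(q + 4)*(q^2 + 3*q) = q*(q - 5)*(q + 1)*(q + 4)*(q + 3)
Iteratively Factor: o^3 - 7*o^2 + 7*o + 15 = (o - 3)*(o^2 - 4*o - 5) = (o - 3)*(o + 1)*(o - 5)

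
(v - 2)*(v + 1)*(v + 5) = v^3 + 4*v^2 - 7*v - 10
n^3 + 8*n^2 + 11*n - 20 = (n - 1)*(n + 4)*(n + 5)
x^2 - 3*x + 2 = (x - 2)*(x - 1)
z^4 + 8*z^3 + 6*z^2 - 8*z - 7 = (z - 1)*(z + 1)^2*(z + 7)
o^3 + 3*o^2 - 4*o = o*(o - 1)*(o + 4)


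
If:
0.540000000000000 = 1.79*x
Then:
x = 0.30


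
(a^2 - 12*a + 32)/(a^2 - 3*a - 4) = (a - 8)/(a + 1)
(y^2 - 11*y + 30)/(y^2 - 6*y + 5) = (y - 6)/(y - 1)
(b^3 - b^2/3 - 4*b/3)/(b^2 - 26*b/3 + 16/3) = b*(3*b^2 - b - 4)/(3*b^2 - 26*b + 16)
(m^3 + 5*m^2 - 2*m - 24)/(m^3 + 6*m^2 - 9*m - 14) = (m^2 + 7*m + 12)/(m^2 + 8*m + 7)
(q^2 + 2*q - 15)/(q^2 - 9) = (q + 5)/(q + 3)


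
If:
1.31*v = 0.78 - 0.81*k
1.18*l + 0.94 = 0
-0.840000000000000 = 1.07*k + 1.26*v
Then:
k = -5.47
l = -0.80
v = 3.98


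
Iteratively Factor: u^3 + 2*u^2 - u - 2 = (u - 1)*(u^2 + 3*u + 2) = (u - 1)*(u + 2)*(u + 1)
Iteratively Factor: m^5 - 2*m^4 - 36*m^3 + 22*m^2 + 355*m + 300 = (m - 5)*(m^4 + 3*m^3 - 21*m^2 - 83*m - 60) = (m - 5)*(m + 3)*(m^3 - 21*m - 20) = (m - 5)^2*(m + 3)*(m^2 + 5*m + 4) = (m - 5)^2*(m + 3)*(m + 4)*(m + 1)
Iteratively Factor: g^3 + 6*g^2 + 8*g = (g + 2)*(g^2 + 4*g) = (g + 2)*(g + 4)*(g)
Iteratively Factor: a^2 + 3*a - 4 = (a + 4)*(a - 1)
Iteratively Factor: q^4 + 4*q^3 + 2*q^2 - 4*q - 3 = (q + 3)*(q^3 + q^2 - q - 1) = (q + 1)*(q + 3)*(q^2 - 1) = (q - 1)*(q + 1)*(q + 3)*(q + 1)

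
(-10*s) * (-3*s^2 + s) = 30*s^3 - 10*s^2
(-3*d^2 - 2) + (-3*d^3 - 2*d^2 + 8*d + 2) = -3*d^3 - 5*d^2 + 8*d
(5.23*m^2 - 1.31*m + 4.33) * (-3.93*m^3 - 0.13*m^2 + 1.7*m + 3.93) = -20.5539*m^5 + 4.4684*m^4 - 7.9556*m^3 + 17.764*m^2 + 2.2127*m + 17.0169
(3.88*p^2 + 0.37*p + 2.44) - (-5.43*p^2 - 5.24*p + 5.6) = 9.31*p^2 + 5.61*p - 3.16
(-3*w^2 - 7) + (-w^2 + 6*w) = -4*w^2 + 6*w - 7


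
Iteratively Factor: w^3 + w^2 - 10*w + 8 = (w - 2)*(w^2 + 3*w - 4) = (w - 2)*(w + 4)*(w - 1)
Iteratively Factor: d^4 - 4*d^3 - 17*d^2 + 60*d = (d - 5)*(d^3 + d^2 - 12*d) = (d - 5)*(d - 3)*(d^2 + 4*d) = (d - 5)*(d - 3)*(d + 4)*(d)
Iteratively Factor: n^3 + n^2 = (n + 1)*(n^2) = n*(n + 1)*(n)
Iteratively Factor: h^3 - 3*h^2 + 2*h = (h - 1)*(h^2 - 2*h) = (h - 2)*(h - 1)*(h)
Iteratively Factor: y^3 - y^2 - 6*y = (y - 3)*(y^2 + 2*y) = y*(y - 3)*(y + 2)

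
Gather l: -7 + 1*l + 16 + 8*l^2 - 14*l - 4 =8*l^2 - 13*l + 5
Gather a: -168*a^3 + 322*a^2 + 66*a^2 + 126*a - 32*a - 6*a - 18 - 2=-168*a^3 + 388*a^2 + 88*a - 20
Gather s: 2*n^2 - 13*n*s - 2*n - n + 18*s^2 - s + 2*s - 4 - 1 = 2*n^2 - 3*n + 18*s^2 + s*(1 - 13*n) - 5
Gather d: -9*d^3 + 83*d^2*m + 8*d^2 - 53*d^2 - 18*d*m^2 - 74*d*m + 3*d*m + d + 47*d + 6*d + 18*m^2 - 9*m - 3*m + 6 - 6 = -9*d^3 + d^2*(83*m - 45) + d*(-18*m^2 - 71*m + 54) + 18*m^2 - 12*m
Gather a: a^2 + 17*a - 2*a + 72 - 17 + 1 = a^2 + 15*a + 56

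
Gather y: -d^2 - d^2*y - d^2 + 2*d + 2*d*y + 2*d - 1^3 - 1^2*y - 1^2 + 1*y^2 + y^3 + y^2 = -2*d^2 + 4*d + y^3 + 2*y^2 + y*(-d^2 + 2*d - 1) - 2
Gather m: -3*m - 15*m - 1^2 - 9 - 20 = -18*m - 30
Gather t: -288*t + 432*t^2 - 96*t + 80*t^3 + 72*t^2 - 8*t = 80*t^3 + 504*t^2 - 392*t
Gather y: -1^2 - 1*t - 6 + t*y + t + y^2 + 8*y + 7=y^2 + y*(t + 8)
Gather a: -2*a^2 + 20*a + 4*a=-2*a^2 + 24*a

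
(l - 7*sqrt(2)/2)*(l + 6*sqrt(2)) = l^2 + 5*sqrt(2)*l/2 - 42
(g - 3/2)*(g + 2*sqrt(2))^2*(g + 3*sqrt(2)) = g^4 - 3*g^3/2 + 7*sqrt(2)*g^3 - 21*sqrt(2)*g^2/2 + 32*g^2 - 48*g + 24*sqrt(2)*g - 36*sqrt(2)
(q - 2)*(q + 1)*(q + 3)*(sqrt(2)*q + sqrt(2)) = sqrt(2)*q^4 + 3*sqrt(2)*q^3 - 3*sqrt(2)*q^2 - 11*sqrt(2)*q - 6*sqrt(2)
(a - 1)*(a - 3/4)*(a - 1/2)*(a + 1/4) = a^4 - 2*a^3 + 17*a^2/16 + a/32 - 3/32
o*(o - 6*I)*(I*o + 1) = I*o^3 + 7*o^2 - 6*I*o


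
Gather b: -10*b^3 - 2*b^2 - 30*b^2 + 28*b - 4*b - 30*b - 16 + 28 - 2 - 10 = -10*b^3 - 32*b^2 - 6*b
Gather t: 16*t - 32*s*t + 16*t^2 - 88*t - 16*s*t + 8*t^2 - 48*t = 24*t^2 + t*(-48*s - 120)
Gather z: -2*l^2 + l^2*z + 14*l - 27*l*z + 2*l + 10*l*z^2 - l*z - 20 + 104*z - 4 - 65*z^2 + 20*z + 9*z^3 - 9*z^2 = -2*l^2 + 16*l + 9*z^3 + z^2*(10*l - 74) + z*(l^2 - 28*l + 124) - 24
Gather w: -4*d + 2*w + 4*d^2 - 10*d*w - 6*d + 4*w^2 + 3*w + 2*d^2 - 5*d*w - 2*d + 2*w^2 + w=6*d^2 - 12*d + 6*w^2 + w*(6 - 15*d)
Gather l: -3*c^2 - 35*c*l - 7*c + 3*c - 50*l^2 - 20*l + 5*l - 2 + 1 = -3*c^2 - 4*c - 50*l^2 + l*(-35*c - 15) - 1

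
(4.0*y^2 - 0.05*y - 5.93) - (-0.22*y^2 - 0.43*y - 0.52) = 4.22*y^2 + 0.38*y - 5.41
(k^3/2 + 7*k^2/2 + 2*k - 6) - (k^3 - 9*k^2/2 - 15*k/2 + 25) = -k^3/2 + 8*k^2 + 19*k/2 - 31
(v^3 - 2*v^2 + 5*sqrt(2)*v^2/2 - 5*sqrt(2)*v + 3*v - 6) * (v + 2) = v^4 + 5*sqrt(2)*v^3/2 - v^2 - 10*sqrt(2)*v - 12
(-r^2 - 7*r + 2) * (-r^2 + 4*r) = r^4 + 3*r^3 - 30*r^2 + 8*r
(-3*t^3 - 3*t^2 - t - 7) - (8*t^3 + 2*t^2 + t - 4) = -11*t^3 - 5*t^2 - 2*t - 3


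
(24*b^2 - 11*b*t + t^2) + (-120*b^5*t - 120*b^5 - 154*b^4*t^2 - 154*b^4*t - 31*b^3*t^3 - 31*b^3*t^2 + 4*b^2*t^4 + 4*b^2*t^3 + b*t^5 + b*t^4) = -120*b^5*t - 120*b^5 - 154*b^4*t^2 - 154*b^4*t - 31*b^3*t^3 - 31*b^3*t^2 + 4*b^2*t^4 + 4*b^2*t^3 + 24*b^2 + b*t^5 + b*t^4 - 11*b*t + t^2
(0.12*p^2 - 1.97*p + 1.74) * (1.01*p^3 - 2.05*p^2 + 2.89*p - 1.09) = 0.1212*p^5 - 2.2357*p^4 + 6.1427*p^3 - 9.3911*p^2 + 7.1759*p - 1.8966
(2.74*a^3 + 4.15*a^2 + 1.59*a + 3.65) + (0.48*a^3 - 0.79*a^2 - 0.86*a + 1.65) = 3.22*a^3 + 3.36*a^2 + 0.73*a + 5.3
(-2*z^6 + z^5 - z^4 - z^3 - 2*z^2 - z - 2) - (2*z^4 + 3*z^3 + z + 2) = -2*z^6 + z^5 - 3*z^4 - 4*z^3 - 2*z^2 - 2*z - 4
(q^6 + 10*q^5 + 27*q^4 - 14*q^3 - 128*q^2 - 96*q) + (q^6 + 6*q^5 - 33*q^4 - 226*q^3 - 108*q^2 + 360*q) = 2*q^6 + 16*q^5 - 6*q^4 - 240*q^3 - 236*q^2 + 264*q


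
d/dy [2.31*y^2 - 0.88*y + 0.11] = 4.62*y - 0.88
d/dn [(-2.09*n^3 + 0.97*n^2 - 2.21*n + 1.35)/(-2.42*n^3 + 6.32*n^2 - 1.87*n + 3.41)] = (-10.8614*n^4 - 2.8798*n^3 + 0.573599999999999*n^2 - 10.4486*n - 5.0116)/(5.8564*n^6 - 30.5888*n^5 + 48.9932*n^4 - 40.1412*n^3 + 46.5993*n^2 - 12.7534*n + 11.6281)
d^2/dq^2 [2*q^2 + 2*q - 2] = 4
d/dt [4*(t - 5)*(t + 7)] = 8*t + 8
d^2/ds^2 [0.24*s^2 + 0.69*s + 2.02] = 0.480000000000000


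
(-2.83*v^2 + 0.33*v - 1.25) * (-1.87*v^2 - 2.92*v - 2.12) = 5.2921*v^4 + 7.6465*v^3 + 7.3735*v^2 + 2.9504*v + 2.65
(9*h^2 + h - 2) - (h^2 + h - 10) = 8*h^2 + 8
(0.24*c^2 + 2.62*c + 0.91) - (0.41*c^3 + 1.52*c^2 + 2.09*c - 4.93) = -0.41*c^3 - 1.28*c^2 + 0.53*c + 5.84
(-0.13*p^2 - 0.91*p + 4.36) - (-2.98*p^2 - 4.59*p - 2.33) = 2.85*p^2 + 3.68*p + 6.69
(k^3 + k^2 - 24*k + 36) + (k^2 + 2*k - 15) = k^3 + 2*k^2 - 22*k + 21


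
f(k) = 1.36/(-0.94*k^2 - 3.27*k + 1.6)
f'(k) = 1.36*(1.88*k + 3.27)/(-0.94*k^2 - 3.27*k + 1.6)^2 = (2.5568*k + 4.4472)/(0.94*k^2 + 3.27*k - 1.6)^2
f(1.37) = -0.29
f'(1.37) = 0.37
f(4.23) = -0.05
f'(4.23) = 0.02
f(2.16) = -0.14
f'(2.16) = 0.10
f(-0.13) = 0.68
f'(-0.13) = 1.02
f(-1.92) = 0.31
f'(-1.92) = -0.02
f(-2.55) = 0.36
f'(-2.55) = -0.14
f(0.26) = 1.98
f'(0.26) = 10.85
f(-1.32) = 0.32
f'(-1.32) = 0.06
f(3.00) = -0.08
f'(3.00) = 0.04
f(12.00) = -0.01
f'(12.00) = 0.00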